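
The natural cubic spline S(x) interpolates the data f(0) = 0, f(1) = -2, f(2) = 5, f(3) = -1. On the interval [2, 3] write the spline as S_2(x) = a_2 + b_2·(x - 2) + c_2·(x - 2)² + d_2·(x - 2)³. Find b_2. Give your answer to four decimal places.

2.1333

Let M_i = S''(x_i). Step sizes h_i = 1, 1, 1; slopes of the chords Δ_i = (y_(i+1) - y_i)/h_i = -2, 7, -6.
  1·M_0 + 4·M_1 + 1·M_2 = 6(Δ_1 - Δ_0) = 54
  1·M_1 + 4·M_2 + 1·M_3 = 6(Δ_2 - Δ_1) = -78
Natural end conditions: M_0 = M_3 = 0.
Hence M_0 = 0, M_1 = 98/5, M_2 = -122/5, M_3 = 0.
On [2, 3], with S_2(x) = a_2 + b_2·(x - 2) + c_2·(x - 2)² + d_2·(x - 2)³: c_2 = M_2/2 = -61/5, d_2 = (M_3 - M_2)/(6h_2) = 61/15, b_2 = Δ_2 - h_2(2M_2 + M_3)/6 = 32/15.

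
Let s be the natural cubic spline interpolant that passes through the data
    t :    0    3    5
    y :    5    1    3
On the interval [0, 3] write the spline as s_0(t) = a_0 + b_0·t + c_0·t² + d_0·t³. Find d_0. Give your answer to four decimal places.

Write m_i for s''(x_i). With h_i = 3, 2 and divided differences Δ_i = -4/3, 1, the continuity of s' gives the tridiagonal system
  3·m_0 + 10·m_1 + 2·m_2 = 6(Δ_1 - Δ_0) = 14
Natural end conditions: m_0 = m_2 = 0.
Solving the tridiagonal system: m_0 = 0, m_1 = 7/5, m_2 = 0.
On [0, 3], with s_0(t) = a_0 + b_0·t + c_0·t² + d_0·t³: c_0 = m_0/2 = 0, d_0 = (m_1 - m_0)/(6h_0) = 7/90, b_0 = Δ_0 - h_0(2m_0 + m_1)/6 = -61/30.

0.0778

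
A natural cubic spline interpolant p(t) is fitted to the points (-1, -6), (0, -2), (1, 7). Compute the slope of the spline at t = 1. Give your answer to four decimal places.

10.2500

Let m_i = p''(x_i). Step sizes h_i = 1, 1; slopes of the chords Δ_i = (y_(i+1) - y_i)/h_i = 4, 9.
  1·m_0 + 4·m_1 + 1·m_2 = 6(Δ_1 - Δ_0) = 30
Natural end conditions: m_0 = m_2 = 0.
Hence m_0 = 0, m_1 = 15/2, m_2 = 0.
On [0, 1], p'(t) = b_1 + 2c_1·t + 3d_1·t² with b_1 = Δ_1 - h_1(2m_1 + m_2)/6 = 13/2, c_1 = m_1/2 = 15/4, d_1 = (m_2 - m_1)/(6h_1) = -5/4. So p'(1) = 41/4.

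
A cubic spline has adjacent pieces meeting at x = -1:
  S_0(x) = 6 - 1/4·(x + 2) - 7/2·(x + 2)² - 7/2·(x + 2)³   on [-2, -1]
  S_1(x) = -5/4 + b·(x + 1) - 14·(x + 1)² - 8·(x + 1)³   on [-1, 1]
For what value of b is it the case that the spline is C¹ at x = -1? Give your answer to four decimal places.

-17.7500

S_0'(x) = -1/4 - 7·(x + 2) - 21/2·(x + 2)², so S_0'(-1) = -71/4. On the right, S_1'(-1) = b, so b = -71/4.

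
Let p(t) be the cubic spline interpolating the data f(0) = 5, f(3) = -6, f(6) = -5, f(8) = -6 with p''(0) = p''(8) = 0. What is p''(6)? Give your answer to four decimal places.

With σ_i denoting the second derivative at x_i, h_i = 3, 3, 2, and Δ_i = (y_(i+1) − y_i)/h_i = -11/3, 1/3, -1/2:
  3·σ_0 + 12·σ_1 + 3·σ_2 = 6(Δ_1 - Δ_0) = 24
  3·σ_1 + 10·σ_2 + 2·σ_3 = 6(Δ_2 - Δ_1) = -5
Natural end conditions: σ_0 = σ_3 = 0.
Solving the tridiagonal system: σ_0 = 0, σ_1 = 85/37, σ_2 = -44/37, σ_3 = 0.

-1.1892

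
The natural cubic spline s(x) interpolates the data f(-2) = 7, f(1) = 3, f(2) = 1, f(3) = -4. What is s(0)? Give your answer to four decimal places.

4.2975

With M_i denoting the second derivative at x_i, h_i = 3, 1, 1, and Δ_i = (y_(i+1) − y_i)/h_i = -4/3, -2, -5:
  3·M_0 + 8·M_1 + 1·M_2 = 6(Δ_1 - Δ_0) = -4
  1·M_1 + 4·M_2 + 1·M_3 = 6(Δ_2 - Δ_1) = -18
Natural end conditions: M_0 = M_3 = 0.
Solving the tridiagonal system: M_0 = 0, M_1 = 2/31, M_2 = -140/31, M_3 = 0.
On [-2, 1], s(x) = 7 - 127/93·(x + 2) + 0·(x + 2)² + 1/279·(x + 2)³.
With (x + 2) = 2: s(0) = 1199/279.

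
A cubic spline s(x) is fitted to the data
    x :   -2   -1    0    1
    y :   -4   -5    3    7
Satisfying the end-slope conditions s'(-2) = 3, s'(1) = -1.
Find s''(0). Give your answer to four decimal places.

Put M_i = s'' at the i-th knot. Here h = (1, 1, 1) and Δ = (-1, 8, 4), so the interior equations h_(i-1)·M_(i-1) + 2(h_(i-1)+h_i)·M_i + h_i·M_(i+1) = 6(Δ_i − Δ_(i-1)) read
  1·M_0 + 4·M_1 + 1·M_2 = 6(Δ_1 - Δ_0) = 54
  1·M_1 + 4·M_2 + 1·M_3 = 6(Δ_2 - Δ_1) = -24
Clamped end conditions give two more equations: 2h_0·M_0 + h_0·M_1 = 6(Δ_0 - s'(-2)) = -24 and h_2·M_2 + 2h_2·M_3 = 6(s'(1) - Δ_2) = -30.
Solving: M_0 = -68/3, M_1 = 64/3, M_2 = -26/3, M_3 = -32/3.

-8.6667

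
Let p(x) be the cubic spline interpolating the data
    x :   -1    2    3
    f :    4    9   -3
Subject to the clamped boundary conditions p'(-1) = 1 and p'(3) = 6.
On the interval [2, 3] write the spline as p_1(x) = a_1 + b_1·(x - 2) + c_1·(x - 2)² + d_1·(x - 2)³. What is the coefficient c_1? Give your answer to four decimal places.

-11.5000

Let m_i = p''(x_i). Step sizes h_i = 3, 1; slopes of the chords Δ_i = (y_(i+1) - y_i)/h_i = 5/3, -12.
  3·m_0 + 8·m_1 + 1·m_2 = 6(Δ_1 - Δ_0) = -82
Clamped end conditions give two more equations: 2h_0·m_0 + h_0·m_1 = 6(Δ_0 - p'(-1)) = 4 and h_1·m_1 + 2h_1·m_2 = 6(p'(3) - Δ_1) = 108.
Solving the tridiagonal system: m_0 = 73/6, m_1 = -23, m_2 = 131/2.
On [2, 3], with p_1(x) = a_1 + b_1·(x - 2) + c_1·(x - 2)² + d_1·(x - 2)³: c_1 = m_1/2 = -23/2, d_1 = (m_2 - m_1)/(6h_1) = 59/4, b_1 = Δ_1 - h_1(2m_1 + m_2)/6 = -61/4.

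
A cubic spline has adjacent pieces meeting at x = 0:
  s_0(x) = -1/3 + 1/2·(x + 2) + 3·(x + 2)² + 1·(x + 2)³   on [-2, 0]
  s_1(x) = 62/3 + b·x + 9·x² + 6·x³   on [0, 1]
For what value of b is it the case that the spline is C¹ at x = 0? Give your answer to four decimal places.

s_0'(x) = 1/2 + 6·(x + 2) + 3·(x + 2)², so s_0'(0) = 49/2. On the right, s_1'(0) = b, so b = 49/2.

24.5000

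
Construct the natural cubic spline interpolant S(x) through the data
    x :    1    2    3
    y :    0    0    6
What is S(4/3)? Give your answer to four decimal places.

-0.4444

With M_i denoting the second derivative at x_i, h_i = 1, 1, and Δ_i = (y_(i+1) − y_i)/h_i = 0, 6:
  1·M_0 + 4·M_1 + 1·M_2 = 6(Δ_1 - Δ_0) = 36
Natural end conditions: M_0 = M_2 = 0.
Hence M_0 = 0, M_1 = 9, M_2 = 0.
On [1, 2], S(x) = 0 - 3/2·(x - 1) + 0·(x - 1)² + 3/2·(x - 1)³.
With (x - 1) = 1/3: S(4/3) = -4/9.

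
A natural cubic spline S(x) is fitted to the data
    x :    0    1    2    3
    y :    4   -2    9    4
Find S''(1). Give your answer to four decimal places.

33.6000

Let M_i = S''(x_i). Step sizes h_i = 1, 1, 1; slopes of the chords Δ_i = (y_(i+1) - y_i)/h_i = -6, 11, -5.
  1·M_0 + 4·M_1 + 1·M_2 = 6(Δ_1 - Δ_0) = 102
  1·M_1 + 4·M_2 + 1·M_3 = 6(Δ_2 - Δ_1) = -96
Natural end conditions: M_0 = M_3 = 0.
Solving the tridiagonal system: M_0 = 0, M_1 = 168/5, M_2 = -162/5, M_3 = 0.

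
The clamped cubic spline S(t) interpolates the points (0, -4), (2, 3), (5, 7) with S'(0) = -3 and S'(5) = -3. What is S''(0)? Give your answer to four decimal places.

Let σ_i = S''(x_i). Step sizes h_i = 2, 3; slopes of the chords Δ_i = (y_(i+1) - y_i)/h_i = 7/2, 4/3.
  2·σ_0 + 10·σ_1 + 3·σ_2 = 6(Δ_1 - Δ_0) = -13
Clamped end conditions give two more equations: 2h_0·σ_0 + h_0·σ_1 = 6(Δ_0 - S'(0)) = 39 and h_1·σ_1 + 2h_1·σ_2 = 6(S'(5) - Δ_1) = -26.
Forward elimination and back-substitution give σ_0 = 221/20, σ_1 = -13/5, σ_2 = -91/30.

11.0500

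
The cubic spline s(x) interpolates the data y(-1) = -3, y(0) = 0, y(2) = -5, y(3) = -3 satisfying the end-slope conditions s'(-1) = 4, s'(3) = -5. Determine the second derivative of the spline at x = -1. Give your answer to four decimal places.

1.9714

With M_i denoting the second derivative at x_i, h_i = 1, 2, 1, and Δ_i = (y_(i+1) − y_i)/h_i = 3, -5/2, 2:
  1·M_0 + 6·M_1 + 2·M_2 = 6(Δ_1 - Δ_0) = -33
  2·M_1 + 6·M_2 + 1·M_3 = 6(Δ_2 - Δ_1) = 27
Clamped end conditions give two more equations: 2h_0·M_0 + h_0·M_1 = 6(Δ_0 - s'(-1)) = -6 and h_2·M_2 + 2h_2·M_3 = 6(s'(3) - Δ_2) = -42.
Forward elimination and back-substitution give M_0 = 69/35, M_1 = -348/35, M_2 = 432/35, M_3 = -951/35.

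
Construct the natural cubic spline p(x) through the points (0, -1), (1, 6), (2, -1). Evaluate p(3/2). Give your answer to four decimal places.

Let σ_i = p''(x_i). Step sizes h_i = 1, 1; slopes of the chords Δ_i = (y_(i+1) - y_i)/h_i = 7, -7.
  1·σ_0 + 4·σ_1 + 1·σ_2 = 6(Δ_1 - Δ_0) = -84
Natural end conditions: σ_0 = σ_2 = 0.
Hence σ_0 = 0, σ_1 = -21, σ_2 = 0.
On [1, 2], p(x) = 6 + 0·(x - 1) - 21/2·(x - 1)² + 7/2·(x - 1)³.
With (x - 1) = 1/2: p(3/2) = 61/16.

3.8125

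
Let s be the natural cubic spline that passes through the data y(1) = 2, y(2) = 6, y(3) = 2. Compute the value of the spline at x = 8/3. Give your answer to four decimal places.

Put M_i = s'' at the i-th knot. Here h = (1, 1) and Δ = (4, -4), so the interior equations h_(i-1)·M_(i-1) + 2(h_(i-1)+h_i)·M_i + h_i·M_(i+1) = 6(Δ_i − Δ_(i-1)) read
  1·M_0 + 4·M_1 + 1·M_2 = 6(Δ_1 - Δ_0) = -48
Natural end conditions: M_0 = M_2 = 0.
Solving: M_0 = 0, M_1 = -12, M_2 = 0.
On [2, 3], s(x) = 6 + 0·(x - 2) - 6·(x - 2)² + 2·(x - 2)³.
With (x - 2) = 2/3: s(8/3) = 106/27.

3.9259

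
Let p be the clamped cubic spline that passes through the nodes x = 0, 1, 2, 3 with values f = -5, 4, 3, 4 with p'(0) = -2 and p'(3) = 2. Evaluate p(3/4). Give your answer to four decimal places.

1.5063

Let σ_i = p''(x_i). Step sizes h_i = 1, 1, 1; slopes of the chords Δ_i = (y_(i+1) - y_i)/h_i = 9, -1, 1.
  1·σ_0 + 4·σ_1 + 1·σ_2 = 6(Δ_1 - Δ_0) = -60
  1·σ_1 + 4·σ_2 + 1·σ_3 = 6(Δ_2 - Δ_1) = 12
Clamped end conditions give two more equations: 2h_0·σ_0 + h_0·σ_1 = 6(Δ_0 - p'(0)) = 66 and h_2·σ_2 + 2h_2·σ_3 = 6(p'(3) - Δ_2) = 6.
Forward elimination and back-substitution give σ_0 = 718/15, σ_1 = -446/15, σ_2 = 166/15, σ_3 = -38/15.
On [0, 1], p(x) = -5 - 2·x + 359/15·x² - 194/15·x³.
With x = 3/4: p(3/4) = 241/160.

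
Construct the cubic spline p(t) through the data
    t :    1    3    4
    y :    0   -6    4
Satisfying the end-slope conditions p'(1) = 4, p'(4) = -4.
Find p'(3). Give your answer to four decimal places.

9.1667

Put σ_i = p'' at the i-th knot. Here h = (2, 1) and Δ = (-3, 10), so the interior equations h_(i-1)·σ_(i-1) + 2(h_(i-1)+h_i)·σ_i + h_i·σ_(i+1) = 6(Δ_i − Δ_(i-1)) read
  2·σ_0 + 6·σ_1 + 1·σ_2 = 6(Δ_1 - Δ_0) = 78
Clamped end conditions give two more equations: 2h_0·σ_0 + h_0·σ_1 = 6(Δ_0 - p'(1)) = -42 and h_1·σ_1 + 2h_1·σ_2 = 6(p'(4) - Δ_1) = -84.
Hence σ_0 = -157/6, σ_1 = 94/3, σ_2 = -173/3.
On [3, 4], p'(t) = b_1 + 2c_1·(t - 3) + 3d_1·(t - 3)² with b_1 = Δ_1 - h_1(2σ_1 + σ_2)/6 = 55/6, c_1 = σ_1/2 = 47/3, d_1 = (σ_2 - σ_1)/(6h_1) = -89/6. So p'(3) = 55/6.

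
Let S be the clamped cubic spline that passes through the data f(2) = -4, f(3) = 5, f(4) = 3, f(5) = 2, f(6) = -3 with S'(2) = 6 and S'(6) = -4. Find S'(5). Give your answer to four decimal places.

-2.8393

Write M_i for S''(x_i). With h_i = 1, 1, 1, 1 and divided differences Δ_i = 9, -2, -1, -5, the continuity of S' gives the tridiagonal system
  1·M_0 + 4·M_1 + 1·M_2 = 6(Δ_1 - Δ_0) = -66
  1·M_1 + 4·M_2 + 1·M_3 = 6(Δ_2 - Δ_1) = 6
  1·M_2 + 4·M_3 + 1·M_4 = 6(Δ_3 - Δ_2) = -24
Clamped end conditions give two more equations: 2h_0·M_0 + h_0·M_1 = 6(Δ_0 - S'(2)) = 18 and h_3·M_3 + 2h_3·M_4 = 6(S'(6) - Δ_3) = 6.
Forward elimination and back-substitution give M_0 = 593/28, M_1 = -341/14, M_2 = 41/4, M_3 = -149/14, M_4 = 233/28.
On [5, 6], S'(t) = b_3 + 2c_3·(t - 5) + 3d_3·(t - 5)² with b_3 = Δ_3 - h_3(2M_3 + M_4)/6 = -159/56, c_3 = M_3/2 = -149/28, d_3 = (M_4 - M_3)/(6h_3) = 177/56. So S'(5) = -159/56.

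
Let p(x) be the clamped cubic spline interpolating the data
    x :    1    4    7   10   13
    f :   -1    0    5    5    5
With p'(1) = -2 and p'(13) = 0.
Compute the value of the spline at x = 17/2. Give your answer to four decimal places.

5.4018

Write M_i for p''(x_i). With h_i = 3, 3, 3, 3 and divided differences Δ_i = 1/3, 5/3, 0, 0, the continuity of p' gives the tridiagonal system
  3·M_0 + 12·M_1 + 3·M_2 = 6(Δ_1 - Δ_0) = 8
  3·M_1 + 12·M_2 + 3·M_3 = 6(Δ_2 - Δ_1) = -10
  3·M_2 + 12·M_3 + 3·M_4 = 6(Δ_3 - Δ_2) = 0
Clamped end conditions give two more equations: 2h_0·M_0 + h_0·M_1 = 6(Δ_0 - p'(1)) = 14 and h_3·M_3 + 2h_3·M_4 = 6(p'(13) - Δ_3) = 0.
Forward elimination and back-substitution give M_0 = 15/7, M_1 = 8/21, M_2 = -1, M_3 = 2/7, M_4 = -1/7.
On [7, 10], p(x) = 5 + 6/7·(x - 7) - 1/2·(x - 7)² + 1/14·(x - 7)³.
With (x - 7) = 3/2: p(17/2) = 605/112.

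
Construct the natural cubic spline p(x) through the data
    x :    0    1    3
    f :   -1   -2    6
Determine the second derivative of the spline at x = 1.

5

With σ_i denoting the second derivative at x_i, h_i = 1, 2, and Δ_i = (y_(i+1) − y_i)/h_i = -1, 4:
  1·σ_0 + 6·σ_1 + 2·σ_2 = 6(Δ_1 - Δ_0) = 30
Natural end conditions: σ_0 = σ_2 = 0.
Hence σ_0 = 0, σ_1 = 5, σ_2 = 0.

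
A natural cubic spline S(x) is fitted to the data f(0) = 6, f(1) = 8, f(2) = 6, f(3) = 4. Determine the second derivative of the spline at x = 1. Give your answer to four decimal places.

Let M_i = S''(x_i). Step sizes h_i = 1, 1, 1; slopes of the chords Δ_i = (y_(i+1) - y_i)/h_i = 2, -2, -2.
  1·M_0 + 4·M_1 + 1·M_2 = 6(Δ_1 - Δ_0) = -24
  1·M_1 + 4·M_2 + 1·M_3 = 6(Δ_2 - Δ_1) = 0
Natural end conditions: M_0 = M_3 = 0.
Hence M_0 = 0, M_1 = -32/5, M_2 = 8/5, M_3 = 0.

-6.4000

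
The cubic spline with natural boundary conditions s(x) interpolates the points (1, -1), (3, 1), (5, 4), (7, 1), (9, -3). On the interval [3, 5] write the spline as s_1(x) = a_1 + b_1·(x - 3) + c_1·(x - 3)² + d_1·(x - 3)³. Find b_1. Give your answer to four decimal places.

Write m_i for s''(x_i). With h_i = 2, 2, 2, 2 and divided differences Δ_i = 1, 3/2, -3/2, -2, the continuity of s' gives the tridiagonal system
  2·m_0 + 8·m_1 + 2·m_2 = 6(Δ_1 - Δ_0) = 3
  2·m_1 + 8·m_2 + 2·m_3 = 6(Δ_2 - Δ_1) = -18
  2·m_2 + 8·m_3 + 2·m_4 = 6(Δ_3 - Δ_2) = -3
Natural end conditions: m_0 = m_4 = 0.
Solving: m_0 = 0, m_1 = 57/56, m_2 = -18/7, m_3 = 15/56, m_4 = 0.
On [3, 5], with s_1(x) = a_1 + b_1·(x - 3) + c_1·(x - 3)² + d_1·(x - 3)³: c_1 = m_1/2 = 57/112, d_1 = (m_2 - m_1)/(6h_1) = -67/224, b_1 = Δ_1 - h_1(2m_1 + m_2)/6 = 47/28.

1.6786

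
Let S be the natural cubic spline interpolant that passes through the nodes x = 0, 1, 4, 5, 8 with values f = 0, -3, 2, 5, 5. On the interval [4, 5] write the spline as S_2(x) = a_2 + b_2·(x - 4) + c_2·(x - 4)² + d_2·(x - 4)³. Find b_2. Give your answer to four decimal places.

Write M_i for S''(x_i). With h_i = 1, 3, 1, 3 and divided differences Δ_i = -3, 5/3, 3, 0, the continuity of S' gives the tridiagonal system
  1·M_0 + 8·M_1 + 3·M_2 = 6(Δ_1 - Δ_0) = 28
  3·M_1 + 8·M_2 + 1·M_3 = 6(Δ_2 - Δ_1) = 8
  1·M_2 + 8·M_3 + 3·M_4 = 6(Δ_3 - Δ_2) = -18
Natural end conditions: M_0 = M_4 = 0.
Solving: M_0 = 0, M_1 = 253/72, M_2 = -1/27, M_3 = -485/216, M_4 = 0.
On [4, 5], with S_2(x) = a_2 + b_2·(x - 4) + c_2·(x - 4)² + d_2·(x - 4)³: c_2 = M_2/2 = -1/54, d_2 = (M_3 - M_2)/(6h_2) = -53/144, b_2 = Δ_2 - h_2(2M_2 + M_3)/6 = 1463/432.

3.3866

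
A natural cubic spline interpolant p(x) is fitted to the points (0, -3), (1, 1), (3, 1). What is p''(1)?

Put M_i = p'' at the i-th knot. Here h = (1, 2) and Δ = (4, 0), so the interior equations h_(i-1)·M_(i-1) + 2(h_(i-1)+h_i)·M_i + h_i·M_(i+1) = 6(Δ_i − Δ_(i-1)) read
  1·M_0 + 6·M_1 + 2·M_2 = 6(Δ_1 - Δ_0) = -24
Natural end conditions: M_0 = M_2 = 0.
Forward elimination and back-substitution give M_0 = 0, M_1 = -4, M_2 = 0.

-4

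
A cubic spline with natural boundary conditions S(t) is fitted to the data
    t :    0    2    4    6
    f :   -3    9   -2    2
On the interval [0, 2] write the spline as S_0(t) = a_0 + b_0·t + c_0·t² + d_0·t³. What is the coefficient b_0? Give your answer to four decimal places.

9.5667

With m_i denoting the second derivative at x_i, h_i = 2, 2, 2, and Δ_i = (y_(i+1) − y_i)/h_i = 6, -11/2, 2:
  2·m_0 + 8·m_1 + 2·m_2 = 6(Δ_1 - Δ_0) = -69
  2·m_1 + 8·m_2 + 2·m_3 = 6(Δ_2 - Δ_1) = 45
Natural end conditions: m_0 = m_3 = 0.
Hence m_0 = 0, m_1 = -107/10, m_2 = 83/10, m_3 = 0.
On [0, 2], with S_0(t) = a_0 + b_0·t + c_0·t² + d_0·t³: c_0 = m_0/2 = 0, d_0 = (m_1 - m_0)/(6h_0) = -107/120, b_0 = Δ_0 - h_0(2m_0 + m_1)/6 = 287/30.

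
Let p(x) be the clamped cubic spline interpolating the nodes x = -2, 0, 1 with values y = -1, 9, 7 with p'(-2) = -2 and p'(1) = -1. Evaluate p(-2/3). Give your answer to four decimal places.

5.7654

With m_i denoting the second derivative at x_i, h_i = 2, 1, and Δ_i = (y_(i+1) − y_i)/h_i = 5, -2:
  2·m_0 + 6·m_1 + 1·m_2 = 6(Δ_1 - Δ_0) = -42
Clamped end conditions give two more equations: 2h_0·m_0 + h_0·m_1 = 6(Δ_0 - p'(-2)) = 42 and h_1·m_1 + 2h_1·m_2 = 6(p'(1) - Δ_1) = 6.
Forward elimination and back-substitution give m_0 = 107/6, m_1 = -44/3, m_2 = 31/3.
On [-2, 0], p(x) = -1 - 2·(x + 2) + 107/12·(x + 2)² - 65/24·(x + 2)³.
With (x + 2) = 4/3: p(-2/3) = 467/81.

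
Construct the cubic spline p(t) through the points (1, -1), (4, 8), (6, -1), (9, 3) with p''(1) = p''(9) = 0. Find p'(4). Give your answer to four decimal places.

-2.4167

Let M_i = p''(x_i). Step sizes h_i = 3, 2, 3; slopes of the chords Δ_i = (y_(i+1) - y_i)/h_i = 3, -9/2, 4/3.
  3·M_0 + 10·M_1 + 2·M_2 = 6(Δ_1 - Δ_0) = -45
  2·M_1 + 10·M_2 + 3·M_3 = 6(Δ_2 - Δ_1) = 35
Natural end conditions: M_0 = M_3 = 0.
Solving the tridiagonal system: M_0 = 0, M_1 = -65/12, M_2 = 55/12, M_3 = 0.
On [4, 6], p'(t) = b_1 + 2c_1·(t - 4) + 3d_1·(t - 4)² with b_1 = Δ_1 - h_1(2M_1 + M_2)/6 = -29/12, c_1 = M_1/2 = -65/24, d_1 = (M_2 - M_1)/(6h_1) = 5/6. So p'(4) = -29/12.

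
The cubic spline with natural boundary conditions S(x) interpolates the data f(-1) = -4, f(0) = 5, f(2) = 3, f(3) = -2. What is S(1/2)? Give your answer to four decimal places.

Write m_i for S''(x_i). With h_i = 1, 2, 1 and divided differences Δ_i = 9, -1, -5, the continuity of S' gives the tridiagonal system
  1·m_0 + 6·m_1 + 2·m_2 = 6(Δ_1 - Δ_0) = -60
  2·m_1 + 6·m_2 + 1·m_3 = 6(Δ_2 - Δ_1) = -24
Natural end conditions: m_0 = m_3 = 0.
Solving: m_0 = 0, m_1 = -39/4, m_2 = -3/4, m_3 = 0.
On [0, 2], S(x) = 5 + 23/4·x - 39/8·x² + 3/4·x³.
With x = 1/2: S(1/2) = 27/4.

6.7500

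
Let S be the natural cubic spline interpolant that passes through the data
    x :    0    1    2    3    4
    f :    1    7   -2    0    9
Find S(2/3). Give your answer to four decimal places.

6.7328

Let M_i = S''(x_i). Step sizes h_i = 1, 1, 1, 1; slopes of the chords Δ_i = (y_(i+1) - y_i)/h_i = 6, -9, 2, 9.
  1·M_0 + 4·M_1 + 1·M_2 = 6(Δ_1 - Δ_0) = -90
  1·M_1 + 4·M_2 + 1·M_3 = 6(Δ_2 - Δ_1) = 66
  1·M_2 + 4·M_3 + 1·M_4 = 6(Δ_3 - Δ_2) = 42
Natural end conditions: M_0 = M_4 = 0.
Solving: M_0 = 0, M_1 = -393/14, M_2 = 156/7, M_3 = 69/14, M_4 = 0.
On [0, 1], S(x) = 1 + 299/28·x + 0·x² - 131/28·x³.
With x = 2/3: S(2/3) = 2545/378.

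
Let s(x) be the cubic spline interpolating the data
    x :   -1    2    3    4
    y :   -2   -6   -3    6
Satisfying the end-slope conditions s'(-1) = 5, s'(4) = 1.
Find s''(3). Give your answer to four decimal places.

15.8621

With M_i denoting the second derivative at x_i, h_i = 3, 1, 1, and Δ_i = (y_(i+1) − y_i)/h_i = -4/3, 3, 9:
  3·M_0 + 8·M_1 + 1·M_2 = 6(Δ_1 - Δ_0) = 26
  1·M_1 + 4·M_2 + 1·M_3 = 6(Δ_2 - Δ_1) = 36
Clamped end conditions give two more equations: 2h_0·M_0 + h_0·M_1 = 6(Δ_0 - s'(-1)) = -38 and h_2·M_2 + 2h_2·M_3 = 6(s'(4) - Δ_2) = -48.
Solving the tridiagonal system: M_0 = -746/87, M_1 = 130/29, M_2 = 460/29, M_3 = -926/29.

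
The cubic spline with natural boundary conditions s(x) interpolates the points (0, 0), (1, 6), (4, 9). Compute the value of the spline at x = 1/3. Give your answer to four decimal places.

Put m_i = s'' at the i-th knot. Here h = (1, 3) and Δ = (6, 1), so the interior equations h_(i-1)·m_(i-1) + 2(h_(i-1)+h_i)·m_i + h_i·m_(i+1) = 6(Δ_i − Δ_(i-1)) read
  1·m_0 + 8·m_1 + 3·m_2 = 6(Δ_1 - Δ_0) = -30
Natural end conditions: m_0 = m_2 = 0.
Solving: m_0 = 0, m_1 = -15/4, m_2 = 0.
On [0, 1], s(x) = 0 + 53/8·x + 0·x² - 5/8·x³.
With x = 1/3: s(1/3) = 59/27.

2.1852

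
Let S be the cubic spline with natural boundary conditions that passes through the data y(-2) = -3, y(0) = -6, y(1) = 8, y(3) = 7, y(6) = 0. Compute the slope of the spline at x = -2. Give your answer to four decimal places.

Let m_i = S''(x_i). Step sizes h_i = 2, 1, 2, 3; slopes of the chords Δ_i = (y_(i+1) - y_i)/h_i = -3/2, 14, -1/2, -7/3.
  2·m_0 + 6·m_1 + 1·m_2 = 6(Δ_1 - Δ_0) = 93
  1·m_1 + 6·m_2 + 2·m_3 = 6(Δ_2 - Δ_1) = -87
  2·m_2 + 10·m_3 + 3·m_4 = 6(Δ_3 - Δ_2) = -11
Natural end conditions: m_0 = m_4 = 0.
Forward elimination and back-substitution give m_0 = 0, m_1 = 3028/163, m_2 = -3009/163, m_3 = 845/326, m_4 = 0.
On [-2, 0], S'(x) = b_0 + 2c_0·(x + 2) + 3d_0·(x + 2)² with b_0 = Δ_0 - h_0(2m_0 + m_1)/6 = -7523/978, c_0 = m_0/2 = 0, d_0 = (m_1 - m_0)/(6h_0) = 757/489. So S'(-2) = -7523/978.

-7.6922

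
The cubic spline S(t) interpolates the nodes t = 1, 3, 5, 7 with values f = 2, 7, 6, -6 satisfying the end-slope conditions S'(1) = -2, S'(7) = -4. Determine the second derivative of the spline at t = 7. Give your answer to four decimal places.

5.3333

Write M_i for S''(x_i). With h_i = 2, 2, 2 and divided differences Δ_i = 5/2, -1/2, -6, the continuity of S' gives the tridiagonal system
  2·M_0 + 8·M_1 + 2·M_2 = 6(Δ_1 - Δ_0) = -18
  2·M_1 + 8·M_2 + 2·M_3 = 6(Δ_2 - Δ_1) = -33
Clamped end conditions give two more equations: 2h_0·M_0 + h_0·M_1 = 6(Δ_0 - S'(1)) = 27 and h_2·M_2 + 2h_2·M_3 = 6(S'(7) - Δ_2) = 12.
Forward elimination and back-substitution give M_0 = 25/3, M_1 = -19/6, M_2 = -14/3, M_3 = 16/3.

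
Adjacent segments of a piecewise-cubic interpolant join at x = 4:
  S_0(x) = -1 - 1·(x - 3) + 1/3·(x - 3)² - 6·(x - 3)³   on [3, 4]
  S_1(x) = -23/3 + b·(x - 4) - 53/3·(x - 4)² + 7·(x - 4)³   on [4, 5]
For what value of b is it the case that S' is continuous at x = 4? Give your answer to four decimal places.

S_0'(x) = -1 + 2/3·(x - 3) - 18·(x - 3)², so S_0'(4) = -55/3. On the right, S_1'(4) = b, so b = -55/3.

-18.3333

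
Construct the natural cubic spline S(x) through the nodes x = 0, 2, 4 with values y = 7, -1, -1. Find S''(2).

3

With M_i denoting the second derivative at x_i, h_i = 2, 2, and Δ_i = (y_(i+1) − y_i)/h_i = -4, 0:
  2·M_0 + 8·M_1 + 2·M_2 = 6(Δ_1 - Δ_0) = 24
Natural end conditions: M_0 = M_2 = 0.
Solving: M_0 = 0, M_1 = 3, M_2 = 0.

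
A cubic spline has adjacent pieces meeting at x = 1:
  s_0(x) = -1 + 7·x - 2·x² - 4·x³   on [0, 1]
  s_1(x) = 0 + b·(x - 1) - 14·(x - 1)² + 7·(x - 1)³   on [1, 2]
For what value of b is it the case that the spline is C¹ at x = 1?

-9

s_0'(x) = 7 - 4·x - 12·x², so s_0'(1) = -9. On the right, s_1'(1) = b, so b = -9.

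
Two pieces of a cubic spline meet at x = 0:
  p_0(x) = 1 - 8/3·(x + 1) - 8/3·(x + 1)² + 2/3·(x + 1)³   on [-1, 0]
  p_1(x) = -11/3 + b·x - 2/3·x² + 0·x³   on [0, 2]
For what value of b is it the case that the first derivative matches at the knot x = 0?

p_0'(x) = -8/3 - 16/3·(x + 1) + 2·(x + 1)², so p_0'(0) = -6. On the right, p_1'(0) = b, so b = -6.

-6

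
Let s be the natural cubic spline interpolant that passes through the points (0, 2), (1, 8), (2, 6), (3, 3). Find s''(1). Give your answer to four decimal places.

-12.4000

With M_i denoting the second derivative at x_i, h_i = 1, 1, 1, and Δ_i = (y_(i+1) − y_i)/h_i = 6, -2, -3:
  1·M_0 + 4·M_1 + 1·M_2 = 6(Δ_1 - Δ_0) = -48
  1·M_1 + 4·M_2 + 1·M_3 = 6(Δ_2 - Δ_1) = -6
Natural end conditions: M_0 = M_3 = 0.
Solving: M_0 = 0, M_1 = -62/5, M_2 = 8/5, M_3 = 0.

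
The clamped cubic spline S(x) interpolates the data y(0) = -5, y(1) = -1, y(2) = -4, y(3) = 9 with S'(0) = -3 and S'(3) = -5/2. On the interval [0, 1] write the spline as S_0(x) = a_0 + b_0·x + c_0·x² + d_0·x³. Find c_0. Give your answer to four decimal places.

Let M_i = S''(x_i). Step sizes h_i = 1, 1, 1; slopes of the chords Δ_i = (y_(i+1) - y_i)/h_i = 4, -3, 13.
  1·M_0 + 4·M_1 + 1·M_2 = 6(Δ_1 - Δ_0) = -42
  1·M_1 + 4·M_2 + 1·M_3 = 6(Δ_2 - Δ_1) = 96
Clamped end conditions give two more equations: 2h_0·M_0 + h_0·M_1 = 6(Δ_0 - S'(0)) = 42 and h_2·M_2 + 2h_2·M_3 = 6(S'(3) - Δ_2) = -93.
Hence M_0 = 557/15, M_1 = -484/15, M_2 = 749/15, M_3 = -1072/15.
On [0, 1], with S_0(x) = a_0 + b_0·x + c_0·x² + d_0·x³: c_0 = M_0/2 = 557/30, d_0 = (M_1 - M_0)/(6h_0) = -347/30, b_0 = Δ_0 - h_0(2M_0 + M_1)/6 = -3.

18.5667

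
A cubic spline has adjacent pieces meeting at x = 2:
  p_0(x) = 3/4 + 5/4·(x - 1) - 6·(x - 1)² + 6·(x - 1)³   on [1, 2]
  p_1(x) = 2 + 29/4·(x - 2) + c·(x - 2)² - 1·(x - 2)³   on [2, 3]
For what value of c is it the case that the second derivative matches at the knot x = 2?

p_0''(x) = -12 + 36·(x - 1), so p_0''(2) = 24. On the right, p_1''(2) = 2c, so c = 12.

12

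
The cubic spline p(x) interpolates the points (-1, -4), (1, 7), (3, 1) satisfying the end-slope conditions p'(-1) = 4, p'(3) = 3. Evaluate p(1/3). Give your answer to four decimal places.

Put M_i = p'' at the i-th knot. Here h = (2, 2) and Δ = (11/2, -3), so the interior equations h_(i-1)·M_(i-1) + 2(h_(i-1)+h_i)·M_i + h_i·M_(i+1) = 6(Δ_i − Δ_(i-1)) read
  2·M_0 + 8·M_1 + 2·M_2 = 6(Δ_1 - Δ_0) = -51
Clamped end conditions give two more equations: 2h_0·M_0 + h_0·M_1 = 6(Δ_0 - p'(-1)) = 9 and h_1·M_1 + 2h_1·M_2 = 6(p'(3) - Δ_1) = 36.
Forward elimination and back-substitution give M_0 = 67/8, M_1 = -49/4, M_2 = 121/8.
On [-1, 1], p(x) = -4 + 4·(x + 1) + 67/16·(x + 1)² - 55/32·(x + 1)³.
With (x + 1) = 4/3: p(1/3) = 127/27.

4.7037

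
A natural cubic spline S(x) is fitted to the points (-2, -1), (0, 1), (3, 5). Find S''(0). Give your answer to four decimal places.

With M_i denoting the second derivative at x_i, h_i = 2, 3, and Δ_i = (y_(i+1) − y_i)/h_i = 1, 4/3:
  2·M_0 + 10·M_1 + 3·M_2 = 6(Δ_1 - Δ_0) = 2
Natural end conditions: M_0 = M_2 = 0.
Solving: M_0 = 0, M_1 = 1/5, M_2 = 0.

0.2000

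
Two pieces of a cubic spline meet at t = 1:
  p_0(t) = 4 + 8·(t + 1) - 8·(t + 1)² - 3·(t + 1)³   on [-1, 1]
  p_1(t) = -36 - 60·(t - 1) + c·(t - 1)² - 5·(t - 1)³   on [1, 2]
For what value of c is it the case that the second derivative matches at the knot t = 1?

-26

p_0''(t) = -16 - 18·(t + 1), so p_0''(1) = -52. On the right, p_1''(1) = 2c, so c = -26.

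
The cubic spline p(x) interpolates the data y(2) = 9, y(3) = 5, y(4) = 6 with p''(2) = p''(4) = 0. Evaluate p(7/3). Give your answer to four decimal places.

Write M_i for p''(x_i). With h_i = 1, 1 and divided differences Δ_i = -4, 1, the continuity of p' gives the tridiagonal system
  1·M_0 + 4·M_1 + 1·M_2 = 6(Δ_1 - Δ_0) = 30
Natural end conditions: M_0 = M_2 = 0.
Solving the tridiagonal system: M_0 = 0, M_1 = 15/2, M_2 = 0.
On [2, 3], p(x) = 9 - 21/4·(x - 2) + 0·(x - 2)² + 5/4·(x - 2)³.
With (x - 2) = 1/3: p(7/3) = 197/27.

7.2963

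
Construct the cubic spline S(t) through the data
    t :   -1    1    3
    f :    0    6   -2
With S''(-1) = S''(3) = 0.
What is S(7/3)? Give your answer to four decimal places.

Put M_i = S'' at the i-th knot. Here h = (2, 2) and Δ = (3, -4), so the interior equations h_(i-1)·M_(i-1) + 2(h_(i-1)+h_i)·M_i + h_i·M_(i+1) = 6(Δ_i − Δ_(i-1)) read
  2·M_0 + 8·M_1 + 2·M_2 = 6(Δ_1 - Δ_0) = -42
Natural end conditions: M_0 = M_2 = 0.
Solving the tridiagonal system: M_0 = 0, M_1 = -21/4, M_2 = 0.
On [1, 3], S(t) = 6 - 1/2·(t - 1) - 21/8·(t - 1)² + 7/16·(t - 1)³.
With (t - 1) = 4/3: S(7/3) = 46/27.

1.7037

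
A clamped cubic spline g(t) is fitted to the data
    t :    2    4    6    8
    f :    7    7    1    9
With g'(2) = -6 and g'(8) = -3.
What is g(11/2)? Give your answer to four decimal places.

1.3188

Write M_i for g''(x_i). With h_i = 2, 2, 2 and divided differences Δ_i = 0, -3, 4, the continuity of g' gives the tridiagonal system
  2·M_0 + 8·M_1 + 2·M_2 = 6(Δ_1 - Δ_0) = -18
  2·M_1 + 8·M_2 + 2·M_3 = 6(Δ_2 - Δ_1) = 42
Clamped end conditions give two more equations: 2h_0·M_0 + h_0·M_1 = 6(Δ_0 - g'(2)) = 36 and h_2·M_2 + 2h_2·M_3 = 6(g'(8) - Δ_2) = -42.
Hence M_0 = 66/5, M_1 = -42/5, M_2 = 57/5, M_3 = -81/5.
On [4, 6], g(t) = 7 - 6/5·(t - 4) - 21/5·(t - 4)² + 33/20·(t - 4)³.
With (t - 4) = 3/2: g(11/2) = 211/160.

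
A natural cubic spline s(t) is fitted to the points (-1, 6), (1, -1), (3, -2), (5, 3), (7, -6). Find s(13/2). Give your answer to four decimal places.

Let M_i = s''(x_i). Step sizes h_i = 2, 2, 2, 2; slopes of the chords Δ_i = (y_(i+1) - y_i)/h_i = -7/2, -1/2, 5/2, -9/2.
  2·M_0 + 8·M_1 + 2·M_2 = 6(Δ_1 - Δ_0) = 18
  2·M_1 + 8·M_2 + 2·M_3 = 6(Δ_2 - Δ_1) = 18
  2·M_2 + 8·M_3 + 2·M_4 = 6(Δ_3 - Δ_2) = -42
Natural end conditions: M_0 = M_4 = 0.
Hence M_0 = 0, M_1 = 39/28, M_2 = 24/7, M_3 = -171/28, M_4 = 0.
On [5, 7], s(t) = 3 - 3/7·(t - 5) - 171/56·(t - 5)² + 57/112·(t - 5)³.
With (t - 5) = 3/2: s(13/2) = -2505/896.

-2.7958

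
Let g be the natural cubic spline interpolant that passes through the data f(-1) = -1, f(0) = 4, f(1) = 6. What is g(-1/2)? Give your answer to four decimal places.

1.7813

Write m_i for g''(x_i). With h_i = 1, 1 and divided differences Δ_i = 5, 2, the continuity of g' gives the tridiagonal system
  1·m_0 + 4·m_1 + 1·m_2 = 6(Δ_1 - Δ_0) = -18
Natural end conditions: m_0 = m_2 = 0.
Solving: m_0 = 0, m_1 = -9/2, m_2 = 0.
On [-1, 0], g(x) = -1 + 23/4·(x + 1) + 0·(x + 1)² - 3/4·(x + 1)³.
With (x + 1) = 1/2: g(-1/2) = 57/32.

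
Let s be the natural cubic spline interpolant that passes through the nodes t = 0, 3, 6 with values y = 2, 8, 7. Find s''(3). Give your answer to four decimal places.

-1.1667

With σ_i denoting the second derivative at x_i, h_i = 3, 3, and Δ_i = (y_(i+1) − y_i)/h_i = 2, -1/3:
  3·σ_0 + 12·σ_1 + 3·σ_2 = 6(Δ_1 - Δ_0) = -14
Natural end conditions: σ_0 = σ_2 = 0.
Hence σ_0 = 0, σ_1 = -7/6, σ_2 = 0.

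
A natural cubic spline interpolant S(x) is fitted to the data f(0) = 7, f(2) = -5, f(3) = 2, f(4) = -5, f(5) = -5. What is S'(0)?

-12

Put m_i = S'' at the i-th knot. Here h = (2, 1, 1, 1) and Δ = (-6, 7, -7, 0), so the interior equations h_(i-1)·m_(i-1) + 2(h_(i-1)+h_i)·m_i + h_i·m_(i+1) = 6(Δ_i − Δ_(i-1)) read
  2·m_0 + 6·m_1 + 1·m_2 = 6(Δ_1 - Δ_0) = 78
  1·m_1 + 4·m_2 + 1·m_3 = 6(Δ_2 - Δ_1) = -84
  1·m_2 + 4·m_3 + 1·m_4 = 6(Δ_3 - Δ_2) = 42
Natural end conditions: m_0 = m_4 = 0.
Forward elimination and back-substitution give m_0 = 0, m_1 = 18, m_2 = -30, m_3 = 18, m_4 = 0.
On [0, 2], S'(x) = b_0 + 2c_0·x + 3d_0·x² with b_0 = Δ_0 - h_0(2m_0 + m_1)/6 = -12, c_0 = m_0/2 = 0, d_0 = (m_1 - m_0)/(6h_0) = 3/2. So S'(0) = -12.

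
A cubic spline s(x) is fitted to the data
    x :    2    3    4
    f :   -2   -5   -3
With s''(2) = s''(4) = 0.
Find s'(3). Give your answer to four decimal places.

-0.5000

Let σ_i = s''(x_i). Step sizes h_i = 1, 1; slopes of the chords Δ_i = (y_(i+1) - y_i)/h_i = -3, 2.
  1·σ_0 + 4·σ_1 + 1·σ_2 = 6(Δ_1 - Δ_0) = 30
Natural end conditions: σ_0 = σ_2 = 0.
Hence σ_0 = 0, σ_1 = 15/2, σ_2 = 0.
On [3, 4], s'(x) = b_1 + 2c_1·(x - 3) + 3d_1·(x - 3)² with b_1 = Δ_1 - h_1(2σ_1 + σ_2)/6 = -1/2, c_1 = σ_1/2 = 15/4, d_1 = (σ_2 - σ_1)/(6h_1) = -5/4. So s'(3) = -1/2.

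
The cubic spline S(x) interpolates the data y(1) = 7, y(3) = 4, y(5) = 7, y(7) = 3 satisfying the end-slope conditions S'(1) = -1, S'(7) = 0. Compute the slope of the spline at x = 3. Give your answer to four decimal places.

With M_i denoting the second derivative at x_i, h_i = 2, 2, 2, and Δ_i = (y_(i+1) − y_i)/h_i = -3/2, 3/2, -2:
  2·M_0 + 8·M_1 + 2·M_2 = 6(Δ_1 - Δ_0) = 18
  2·M_1 + 8·M_2 + 2·M_3 = 6(Δ_2 - Δ_1) = -21
Clamped end conditions give two more equations: 2h_0·M_0 + h_0·M_1 = 6(Δ_0 - S'(1)) = -3 and h_2·M_2 + 2h_2·M_3 = 6(S'(7) - Δ_2) = 12.
Solving: M_0 = -43/15, M_1 = 127/30, M_2 = -76/15, M_3 = 83/15.
On [3, 5], S'(x) = b_1 + 2c_1·(x - 3) + 3d_1·(x - 3)² with b_1 = Δ_1 - h_1(2M_1 + M_2)/6 = 11/30, c_1 = M_1/2 = 127/60, d_1 = (M_2 - M_1)/(6h_1) = -31/40. So S'(3) = 11/30.

0.3667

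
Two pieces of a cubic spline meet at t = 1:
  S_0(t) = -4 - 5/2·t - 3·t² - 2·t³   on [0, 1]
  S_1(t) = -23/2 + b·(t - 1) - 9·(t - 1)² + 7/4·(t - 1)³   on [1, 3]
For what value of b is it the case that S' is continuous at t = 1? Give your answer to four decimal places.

-14.5000

S_0'(t) = -5/2 - 6·t - 6·t², so S_0'(1) = -29/2. On the right, S_1'(1) = b, so b = -29/2.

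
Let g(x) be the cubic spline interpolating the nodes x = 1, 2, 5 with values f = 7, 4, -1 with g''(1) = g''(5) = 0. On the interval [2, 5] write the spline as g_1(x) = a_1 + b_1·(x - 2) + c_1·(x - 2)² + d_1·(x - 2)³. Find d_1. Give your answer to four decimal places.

Put M_i = g'' at the i-th knot. Here h = (1, 3) and Δ = (-3, -5/3), so the interior equations h_(i-1)·M_(i-1) + 2(h_(i-1)+h_i)·M_i + h_i·M_(i+1) = 6(Δ_i − Δ_(i-1)) read
  1·M_0 + 8·M_1 + 3·M_2 = 6(Δ_1 - Δ_0) = 8
Natural end conditions: M_0 = M_2 = 0.
Solving the tridiagonal system: M_0 = 0, M_1 = 1, M_2 = 0.
On [2, 5], with g_1(x) = a_1 + b_1·(x - 2) + c_1·(x - 2)² + d_1·(x - 2)³: c_1 = M_1/2 = 1/2, d_1 = (M_2 - M_1)/(6h_1) = -1/18, b_1 = Δ_1 - h_1(2M_1 + M_2)/6 = -8/3.

-0.0556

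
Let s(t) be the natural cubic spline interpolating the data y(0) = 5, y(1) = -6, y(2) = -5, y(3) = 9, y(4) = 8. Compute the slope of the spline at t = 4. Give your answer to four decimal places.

With M_i denoting the second derivative at x_i, h_i = 1, 1, 1, 1, and Δ_i = (y_(i+1) − y_i)/h_i = -11, 1, 14, -1:
  1·M_0 + 4·M_1 + 1·M_2 = 6(Δ_1 - Δ_0) = 72
  1·M_1 + 4·M_2 + 1·M_3 = 6(Δ_2 - Δ_1) = 78
  1·M_2 + 4·M_3 + 1·M_4 = 6(Δ_3 - Δ_2) = -90
Natural end conditions: M_0 = M_4 = 0.
Forward elimination and back-substitution give M_0 = 0, M_1 = 339/28, M_2 = 165/7, M_3 = -795/28, M_4 = 0.
On [3, 4], s'(t) = b_3 + 2c_3·(t - 3) + 3d_3·(t - 3)² with b_3 = Δ_3 - h_3(2M_3 + M_4)/6 = 237/28, c_3 = M_3/2 = -795/56, d_3 = (M_4 - M_3)/(6h_3) = 265/56. So s'(4) = -321/56.

-5.7321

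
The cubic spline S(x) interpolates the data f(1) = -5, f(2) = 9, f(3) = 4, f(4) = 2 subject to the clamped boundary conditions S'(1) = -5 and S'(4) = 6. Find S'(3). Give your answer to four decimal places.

Put σ_i = S'' at the i-th knot. Here h = (1, 1, 1) and Δ = (14, -5, -2), so the interior equations h_(i-1)·σ_(i-1) + 2(h_(i-1)+h_i)·σ_i + h_i·σ_(i+1) = 6(Δ_i − Δ_(i-1)) read
  1·σ_0 + 4·σ_1 + 1·σ_2 = 6(Δ_1 - Δ_0) = -114
  1·σ_1 + 4·σ_2 + 1·σ_3 = 6(Δ_2 - Δ_1) = 18
Clamped end conditions give two more equations: 2h_0·σ_0 + h_0·σ_1 = 6(Δ_0 - S'(1)) = 114 and h_2·σ_2 + 2h_2·σ_3 = 6(S'(4) - Δ_2) = 48.
Forward elimination and back-substitution give σ_0 = 250/3, σ_1 = -158/3, σ_2 = 40/3, σ_3 = 52/3.
On [3, 4], S'(x) = b_2 + 2c_2·(x - 3) + 3d_2·(x - 3)² with b_2 = Δ_2 - h_2(2σ_2 + σ_3)/6 = -28/3, c_2 = σ_2/2 = 20/3, d_2 = (σ_3 - σ_2)/(6h_2) = 2/3. So S'(3) = -28/3.

-9.3333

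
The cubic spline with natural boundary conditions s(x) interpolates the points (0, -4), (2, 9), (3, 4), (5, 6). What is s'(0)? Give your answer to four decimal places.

10.7857

Write σ_i for s''(x_i). With h_i = 2, 1, 2 and divided differences Δ_i = 13/2, -5, 1, the continuity of s' gives the tridiagonal system
  2·σ_0 + 6·σ_1 + 1·σ_2 = 6(Δ_1 - Δ_0) = -69
  1·σ_1 + 6·σ_2 + 2·σ_3 = 6(Δ_2 - Δ_1) = 36
Natural end conditions: σ_0 = σ_3 = 0.
Solving: σ_0 = 0, σ_1 = -90/7, σ_2 = 57/7, σ_3 = 0.
On [0, 2], s'(x) = b_0 + 2c_0·x + 3d_0·x² with b_0 = Δ_0 - h_0(2σ_0 + σ_1)/6 = 151/14, c_0 = σ_0/2 = 0, d_0 = (σ_1 - σ_0)/(6h_0) = -15/14. So s'(0) = 151/14.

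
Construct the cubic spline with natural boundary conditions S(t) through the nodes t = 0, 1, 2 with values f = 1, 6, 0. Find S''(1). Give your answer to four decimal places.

Write M_i for S''(x_i). With h_i = 1, 1 and divided differences Δ_i = 5, -6, the continuity of S' gives the tridiagonal system
  1·M_0 + 4·M_1 + 1·M_2 = 6(Δ_1 - Δ_0) = -66
Natural end conditions: M_0 = M_2 = 0.
Solving the tridiagonal system: M_0 = 0, M_1 = -33/2, M_2 = 0.

-16.5000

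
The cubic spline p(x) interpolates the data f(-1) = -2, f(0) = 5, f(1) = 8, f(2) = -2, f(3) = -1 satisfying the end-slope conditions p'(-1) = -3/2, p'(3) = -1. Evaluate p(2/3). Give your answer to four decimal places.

8.8710

Write σ_i for p''(x_i). With h_i = 1, 1, 1, 1 and divided differences Δ_i = 7, 3, -10, 1, the continuity of p' gives the tridiagonal system
  1·σ_0 + 4·σ_1 + 1·σ_2 = 6(Δ_1 - Δ_0) = -24
  1·σ_1 + 4·σ_2 + 1·σ_3 = 6(Δ_2 - Δ_1) = -78
  1·σ_2 + 4·σ_3 + 1·σ_4 = 6(Δ_3 - Δ_2) = 66
Clamped end conditions give two more equations: 2h_0·σ_0 + h_0·σ_1 = 6(Δ_0 - p'(-1)) = 51 and h_3·σ_3 + 2h_3·σ_4 = 6(p'(3) - Δ_3) = -12.
Forward elimination and back-substitution give σ_0 = 1627/56, σ_1 = -199/28, σ_2 = -197/8, σ_3 = 773/28, σ_4 = -1109/56.
On [0, 1], p(x) = 5 + 1061/112·x - 199/56·x² - 327/112·x³.
With x = 2/3: p(2/3) = 4471/504.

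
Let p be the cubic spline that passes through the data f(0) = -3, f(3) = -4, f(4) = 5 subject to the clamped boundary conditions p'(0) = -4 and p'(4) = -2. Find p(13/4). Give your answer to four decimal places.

Put M_i = p'' at the i-th knot. Here h = (3, 1) and Δ = (-1/3, 9), so the interior equations h_(i-1)·M_(i-1) + 2(h_(i-1)+h_i)·M_i + h_i·M_(i+1) = 6(Δ_i − Δ_(i-1)) read
  3·M_0 + 8·M_1 + 1·M_2 = 6(Δ_1 - Δ_0) = 56
Clamped end conditions give two more equations: 2h_0·M_0 + h_0·M_1 = 6(Δ_0 - p'(0)) = 22 and h_1·M_1 + 2h_1·M_2 = 6(p'(4) - Δ_1) = -66.
Solving the tridiagonal system: M_0 = -17/6, M_1 = 13, M_2 = -79/2.
On [3, 4], p(t) = -4 + 45/4·(t - 3) + 13/2·(t - 3)² - 35/4·(t - 3)³.
With (t - 3) = 1/4: p(13/4) = -235/256.

-0.9180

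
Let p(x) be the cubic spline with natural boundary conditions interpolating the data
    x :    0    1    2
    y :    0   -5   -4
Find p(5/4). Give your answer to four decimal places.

-5.2422

Let M_i = p''(x_i). Step sizes h_i = 1, 1; slopes of the chords Δ_i = (y_(i+1) - y_i)/h_i = -5, 1.
  1·M_0 + 4·M_1 + 1·M_2 = 6(Δ_1 - Δ_0) = 36
Natural end conditions: M_0 = M_2 = 0.
Hence M_0 = 0, M_1 = 9, M_2 = 0.
On [1, 2], p(x) = -5 - 2·(x - 1) + 9/2·(x - 1)² - 3/2·(x - 1)³.
With (x - 1) = 1/4: p(5/4) = -671/128.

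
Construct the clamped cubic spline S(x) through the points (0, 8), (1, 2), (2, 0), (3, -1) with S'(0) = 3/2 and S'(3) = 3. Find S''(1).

Put M_i = S'' at the i-th knot. Here h = (1, 1, 1) and Δ = (-6, -2, -1), so the interior equations h_(i-1)·M_(i-1) + 2(h_(i-1)+h_i)·M_i + h_i·M_(i+1) = 6(Δ_i − Δ_(i-1)) read
  1·M_0 + 4·M_1 + 1·M_2 = 6(Δ_1 - Δ_0) = 24
  1·M_1 + 4·M_2 + 1·M_3 = 6(Δ_2 - Δ_1) = 6
Clamped end conditions give two more equations: 2h_0·M_0 + h_0·M_1 = 6(Δ_0 - S'(0)) = -45 and h_2·M_2 + 2h_2·M_3 = 6(S'(3) - Δ_2) = 24.
Solving the tridiagonal system: M_0 = -30, M_1 = 15, M_2 = -6, M_3 = 15.

15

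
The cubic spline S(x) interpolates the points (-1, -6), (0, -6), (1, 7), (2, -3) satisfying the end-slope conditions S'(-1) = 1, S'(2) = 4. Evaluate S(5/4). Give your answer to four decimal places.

Put M_i = S'' at the i-th knot. Here h = (1, 1, 1) and Δ = (0, 13, -10), so the interior equations h_(i-1)·M_(i-1) + 2(h_(i-1)+h_i)·M_i + h_i·M_(i+1) = 6(Δ_i − Δ_(i-1)) read
  1·M_0 + 4·M_1 + 1·M_2 = 6(Δ_1 - Δ_0) = 78
  1·M_1 + 4·M_2 + 1·M_3 = 6(Δ_2 - Δ_1) = -138
Clamped end conditions give two more equations: 2h_0·M_0 + h_0·M_1 = 6(Δ_0 - S'(-1)) = -6 and h_2·M_2 + 2h_2·M_3 = 6(S'(2) - Δ_2) = 84.
Solving the tridiagonal system: M_0 = -118/5, M_1 = 206/5, M_2 = -316/5, M_3 = 368/5.
On [1, 2], S(x) = 7 - 6/5·(x - 1) - 158/5·(x - 1)² + 114/5·(x - 1)³.
With (x - 1) = 1/4: S(5/4) = 813/160.

5.0813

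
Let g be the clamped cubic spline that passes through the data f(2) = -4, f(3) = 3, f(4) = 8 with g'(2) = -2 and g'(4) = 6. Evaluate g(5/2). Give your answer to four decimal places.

Write σ_i for g''(x_i). With h_i = 1, 1 and divided differences Δ_i = 7, 5, the continuity of g' gives the tridiagonal system
  1·σ_0 + 4·σ_1 + 1·σ_2 = 6(Δ_1 - Δ_0) = -12
Clamped end conditions give two more equations: 2h_0·σ_0 + h_0·σ_1 = 6(Δ_0 - g'(2)) = 54 and h_1·σ_1 + 2h_1·σ_2 = 6(g'(4) - Δ_1) = 6.
Forward elimination and back-substitution give σ_0 = 34, σ_1 = -14, σ_2 = 10.
On [2, 3], g(x) = -4 - 2·(x - 2) + 17·(x - 2)² - 8·(x - 2)³.
With (x - 2) = 1/2: g(5/2) = -7/4.

-1.7500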